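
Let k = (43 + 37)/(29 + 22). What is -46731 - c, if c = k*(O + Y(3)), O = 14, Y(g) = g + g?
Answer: -2384881/51 ≈ -46762.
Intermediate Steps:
Y(g) = 2*g
k = 80/51 ≈ 1.5686
c = 1600/51 (c = 80*(14 + 2*3)/51 = 80*(14 + 6)/51 = (80/51)*20 = 1600/51 ≈ 31.373)
-46731 - c = -46731 - 1*1600/51 = -46731 - 1600/51 = -2384881/51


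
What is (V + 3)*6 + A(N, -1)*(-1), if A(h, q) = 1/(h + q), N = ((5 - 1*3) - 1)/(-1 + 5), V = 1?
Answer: 76/3 ≈ 25.333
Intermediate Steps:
N = ¼ (N = ((5 - 3) - 1)/4 = (2 - 1)*(¼) = 1*(¼) = ¼ ≈ 0.25000)
(V + 3)*6 + A(N, -1)*(-1) = (1 + 3)*6 - 1/(¼ - 1) = 4*6 - 1/(-¾) = 24 - 4/3*(-1) = 24 + 4/3 = 76/3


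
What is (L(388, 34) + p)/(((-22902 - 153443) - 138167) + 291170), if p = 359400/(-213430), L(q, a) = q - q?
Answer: 17970/249094153 ≈ 7.2141e-5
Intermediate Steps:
L(q, a) = 0
p = -35940/21343 (p = 359400*(-1/213430) = -35940/21343 ≈ -1.6839)
(L(388, 34) + p)/(((-22902 - 153443) - 138167) + 291170) = (0 - 35940/21343)/(((-22902 - 153443) - 138167) + 291170) = -35940/(21343*((-176345 - 138167) + 291170)) = -35940/(21343*(-314512 + 291170)) = -35940/21343/(-23342) = -35940/21343*(-1/23342) = 17970/249094153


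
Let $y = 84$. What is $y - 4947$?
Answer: $-4863$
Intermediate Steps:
$y - 4947 = 84 - 4947 = -4863$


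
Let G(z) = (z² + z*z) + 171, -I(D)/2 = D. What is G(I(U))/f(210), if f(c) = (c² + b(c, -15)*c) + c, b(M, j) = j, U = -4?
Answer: 299/41160 ≈ 0.0072643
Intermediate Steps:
I(D) = -2*D
f(c) = c² - 14*c (f(c) = (c² - 15*c) + c = c² - 14*c)
G(z) = 171 + 2*z² (G(z) = (z² + z²) + 171 = 2*z² + 171 = 171 + 2*z²)
G(I(U))/f(210) = (171 + 2*(-2*(-4))²)/((210*(-14 + 210))) = (171 + 2*8²)/((210*196)) = (171 + 2*64)/41160 = (171 + 128)*(1/41160) = 299*(1/41160) = 299/41160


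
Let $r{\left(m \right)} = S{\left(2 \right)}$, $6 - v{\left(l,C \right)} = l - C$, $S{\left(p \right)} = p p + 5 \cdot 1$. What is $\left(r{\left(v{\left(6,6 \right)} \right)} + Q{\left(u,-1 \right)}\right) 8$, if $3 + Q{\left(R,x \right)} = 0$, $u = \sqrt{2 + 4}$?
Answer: $48$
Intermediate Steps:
$u = \sqrt{6} \approx 2.4495$
$S{\left(p \right)} = 5 + p^{2}$ ($S{\left(p \right)} = p^{2} + 5 = 5 + p^{2}$)
$v{\left(l,C \right)} = 6 + C - l$ ($v{\left(l,C \right)} = 6 - \left(l - C\right) = 6 + \left(C - l\right) = 6 + C - l$)
$r{\left(m \right)} = 9$ ($r{\left(m \right)} = 5 + 2^{2} = 5 + 4 = 9$)
$Q{\left(R,x \right)} = -3$ ($Q{\left(R,x \right)} = -3 + 0 = -3$)
$\left(r{\left(v{\left(6,6 \right)} \right)} + Q{\left(u,-1 \right)}\right) 8 = \left(9 - 3\right) 8 = 6 \cdot 8 = 48$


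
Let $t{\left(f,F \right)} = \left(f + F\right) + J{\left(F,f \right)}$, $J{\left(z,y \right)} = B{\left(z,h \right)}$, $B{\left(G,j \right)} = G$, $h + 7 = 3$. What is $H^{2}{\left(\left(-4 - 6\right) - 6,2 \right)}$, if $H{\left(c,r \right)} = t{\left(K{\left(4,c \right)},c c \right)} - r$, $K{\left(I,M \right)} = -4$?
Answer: $256036$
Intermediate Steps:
$h = -4$ ($h = -7 + 3 = -4$)
$J{\left(z,y \right)} = z$
$t{\left(f,F \right)} = f + 2 F$ ($t{\left(f,F \right)} = \left(f + F\right) + F = \left(F + f\right) + F = f + 2 F$)
$H{\left(c,r \right)} = -4 - r + 2 c^{2}$ ($H{\left(c,r \right)} = \left(-4 + 2 c c\right) - r = \left(-4 + 2 c^{2}\right) - r = -4 - r + 2 c^{2}$)
$H^{2}{\left(\left(-4 - 6\right) - 6,2 \right)} = \left(-4 - 2 + 2 \left(\left(-4 - 6\right) - 6\right)^{2}\right)^{2} = \left(-4 - 2 + 2 \left(-10 - 6\right)^{2}\right)^{2} = \left(-4 - 2 + 2 \left(-16\right)^{2}\right)^{2} = \left(-4 - 2 + 2 \cdot 256\right)^{2} = \left(-4 - 2 + 512\right)^{2} = 506^{2} = 256036$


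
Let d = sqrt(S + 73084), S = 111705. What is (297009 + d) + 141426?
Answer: 438435 + sqrt(184789) ≈ 4.3887e+5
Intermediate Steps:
d = sqrt(184789) (d = sqrt(111705 + 73084) = sqrt(184789) ≈ 429.87)
(297009 + d) + 141426 = (297009 + sqrt(184789)) + 141426 = 438435 + sqrt(184789)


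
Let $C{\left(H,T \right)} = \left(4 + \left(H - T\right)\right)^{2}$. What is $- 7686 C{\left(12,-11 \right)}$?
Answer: $-5603094$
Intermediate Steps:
$C{\left(H,T \right)} = \left(4 + H - T\right)^{2}$
$- 7686 C{\left(12,-11 \right)} = - 7686 \left(4 + 12 - -11\right)^{2} = - 7686 \left(4 + 12 + 11\right)^{2} = - 7686 \cdot 27^{2} = \left(-7686\right) 729 = -5603094$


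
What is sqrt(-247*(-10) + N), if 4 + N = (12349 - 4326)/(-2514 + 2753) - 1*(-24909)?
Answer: 2*sqrt(391401218)/239 ≈ 165.56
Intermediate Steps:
N = 5960318/239 (N = -4 + ((12349 - 4326)/(-2514 + 2753) - 1*(-24909)) = -4 + (8023/239 + 24909) = -4 + 5961274/239 = 5960318/239 ≈ 24939.)
sqrt(-247*(-10) + N) = sqrt(-247*(-10) + 5960318/239) = sqrt(2470 + 5960318/239) = sqrt(6550648/239) = 2*sqrt(391401218)/239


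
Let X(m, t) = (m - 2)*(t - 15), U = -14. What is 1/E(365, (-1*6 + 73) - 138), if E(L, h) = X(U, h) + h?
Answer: 1/1305 ≈ 0.00076628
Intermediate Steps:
X(m, t) = (-15 + t)*(-2 + m) (X(m, t) = (-2 + m)*(-15 + t) = (-15 + t)*(-2 + m))
E(L, h) = 240 - 15*h (E(L, h) = (30 - 15*(-14) - 2*h - 14*h) + h = (30 + 210 - 2*h - 14*h) + h = (240 - 16*h) + h = 240 - 15*h)
1/E(365, (-1*6 + 73) - 138) = 1/(240 - 15*((-1*6 + 73) - 138)) = 1/(240 - 15*((-6 + 73) - 138)) = 1/(240 - 15*(67 - 138)) = 1/(240 - 15*(-71)) = 1/(240 + 1065) = 1/1305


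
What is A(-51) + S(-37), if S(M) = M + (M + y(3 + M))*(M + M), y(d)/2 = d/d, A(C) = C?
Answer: 2502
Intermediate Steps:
y(d) = 2 (y(d) = 2*(d/d) = 2*1 = 2)
S(M) = M + 2*M*(2 + M) (S(M) = M + (M + 2)*(M + M) = M + (2 + M)*(2*M) = M + 2*M*(2 + M))
A(-51) + S(-37) = -51 - 37*(5 + 2*(-37)) = -51 - 37*(5 - 74) = -51 - 37*(-69) = -51 + 2553 = 2502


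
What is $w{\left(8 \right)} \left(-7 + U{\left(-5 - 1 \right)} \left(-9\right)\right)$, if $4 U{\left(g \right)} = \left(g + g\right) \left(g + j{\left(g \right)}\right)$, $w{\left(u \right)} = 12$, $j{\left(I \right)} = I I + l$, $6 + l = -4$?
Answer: $6396$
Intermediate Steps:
$l = -10$ ($l = -6 - 4 = -10$)
$j{\left(I \right)} = -10 + I^{2}$ ($j{\left(I \right)} = I I - 10 = I^{2} - 10 = -10 + I^{2}$)
$U{\left(g \right)} = \frac{g \left(-10 + g + g^{2}\right)}{2}$ ($U{\left(g \right)} = \frac{\left(g + g\right) \left(g + \left(-10 + g^{2}\right)\right)}{4} = \frac{2 g \left(-10 + g + g^{2}\right)}{4} = \frac{g \left(-10 + g + g^{2}\right)}{2}$)
$w{\left(8 \right)} \left(-7 + U{\left(-5 - 1 \right)} \left(-9\right)\right) = 12 \left(-7 + \frac{\left(-5 - 1\right) \left(-10 - 6 + \left(-5 - 1\right)^{2}\right)}{2} \left(-9\right)\right) = 12 \left(-7 + \frac{1}{2} \left(-6\right) \left(-10 - 6 + \left(-6\right)^{2}\right) \left(-9\right)\right) = 12 \left(-7 + \frac{1}{2} \left(-6\right) \left(-10 - 6 + 36\right) \left(-9\right)\right) = 12 \left(-7 + \frac{1}{2} \left(-6\right) 20 \left(-9\right)\right) = 12 \left(-7 - -540\right) = 12 \left(-7 + 540\right) = 12 \cdot 533 = 6396$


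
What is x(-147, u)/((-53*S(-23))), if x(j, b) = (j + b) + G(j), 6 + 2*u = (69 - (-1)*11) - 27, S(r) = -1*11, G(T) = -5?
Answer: -257/1166 ≈ -0.22041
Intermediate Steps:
S(r) = -11
u = 47/2 (u = -3 + ((69 - (-1)*11) - 27)/2 = -3 + ((69 - 1*(-11)) - 27)/2 = -3 + ((69 + 11) - 27)/2 = -3 + (80 - 27)/2 = -3 + (1/2)*53 = -3 + 53/2 = 47/2 ≈ 23.500)
x(j, b) = -5 + b + j (x(j, b) = (j + b) - 5 = (b + j) - 5 = -5 + b + j)
x(-147, u)/((-53*S(-23))) = (-5 + 47/2 - 147)/((-53*(-11))) = -257/2/583 = -257/2*1/583 = -257/1166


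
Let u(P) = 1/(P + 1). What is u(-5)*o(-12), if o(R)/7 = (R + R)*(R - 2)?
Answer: -588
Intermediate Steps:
u(P) = 1/(1 + P)
o(R) = 14*R*(-2 + R) (o(R) = 7*((R + R)*(R - 2)) = 7*((2*R)*(-2 + R)) = 7*(2*R*(-2 + R)) = 14*R*(-2 + R))
u(-5)*o(-12) = (14*(-12)*(-2 - 12))/(1 - 5) = (14*(-12)*(-14))/(-4) = -1/4*2352 = -588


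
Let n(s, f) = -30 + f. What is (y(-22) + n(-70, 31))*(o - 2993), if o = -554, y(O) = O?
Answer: 74487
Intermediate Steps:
(y(-22) + n(-70, 31))*(o - 2993) = (-22 + (-30 + 31))*(-554 - 2993) = (-22 + 1)*(-3547) = -21*(-3547) = 74487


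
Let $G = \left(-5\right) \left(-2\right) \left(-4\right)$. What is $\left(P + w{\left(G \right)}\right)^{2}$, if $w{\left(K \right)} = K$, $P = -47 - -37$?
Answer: $2500$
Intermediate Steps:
$P = -10$ ($P = -47 + 37 = -10$)
$G = -40$ ($G = 10 \left(-4\right) = -40$)
$\left(P + w{\left(G \right)}\right)^{2} = \left(-10 - 40\right)^{2} = \left(-50\right)^{2} = 2500$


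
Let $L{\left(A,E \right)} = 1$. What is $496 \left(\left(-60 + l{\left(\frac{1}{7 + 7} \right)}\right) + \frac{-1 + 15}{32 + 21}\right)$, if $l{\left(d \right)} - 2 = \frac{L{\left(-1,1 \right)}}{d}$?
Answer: $- \frac{1149728}{53} \approx -21693.0$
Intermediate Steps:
$l{\left(d \right)} = 2 + \frac{1}{d}$ ($l{\left(d \right)} = 2 + 1 \frac{1}{d} = 2 + \frac{1}{d}$)
$496 \left(\left(-60 + l{\left(\frac{1}{7 + 7} \right)}\right) + \frac{-1 + 15}{32 + 21}\right) = 496 \left(\left(-60 + \left(2 + \frac{1}{\frac{1}{7 + 7}}\right)\right) + \frac{-1 + 15}{32 + 21}\right) = 496 \left(\left(-60 + \left(2 + \frac{1}{\frac{1}{14}}\right)\right) + \frac{14}{53}\right) = 496 \left(\left(-60 + \left(2 + \frac{1}{\frac{1}{14}}\right)\right) + 14 \cdot \frac{1}{53}\right) = 496 \left(\left(-60 + \left(2 + 14\right)\right) + \frac{14}{53}\right) = 496 \left(\left(-60 + 16\right) + \frac{14}{53}\right) = 496 \left(-44 + \frac{14}{53}\right) = 496 \left(- \frac{2318}{53}\right) = - \frac{1149728}{53}$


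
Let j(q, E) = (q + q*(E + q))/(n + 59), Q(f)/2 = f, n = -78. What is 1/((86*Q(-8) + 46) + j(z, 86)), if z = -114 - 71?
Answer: -19/43400 ≈ -0.00043779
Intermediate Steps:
Q(f) = 2*f
z = -185
j(q, E) = -q/19 - q*(E + q)/19 (j(q, E) = (q + q*(E + q))/(-78 + 59) = (q + q*(E + q))/(-19) = (q + q*(E + q))*(-1/19) = -q/19 - q*(E + q)/19)
1/((86*Q(-8) + 46) + j(z, 86)) = 1/((86*(2*(-8)) + 46) - 1/19*(-185)*(1 + 86 - 185)) = 1/((86*(-16) + 46) - 1/19*(-185)*(-98)) = 1/((-1376 + 46) - 18130/19) = 1/(-1330 - 18130/19) = 1/(-43400/19) = -19/43400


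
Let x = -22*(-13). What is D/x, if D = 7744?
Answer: 352/13 ≈ 27.077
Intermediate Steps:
x = 286
D/x = 7744/286 = 7744*(1/286) = 352/13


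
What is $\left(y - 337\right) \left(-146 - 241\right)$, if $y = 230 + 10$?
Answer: $37539$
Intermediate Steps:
$y = 240$
$\left(y - 337\right) \left(-146 - 241\right) = \left(240 - 337\right) \left(-146 - 241\right) = - 97 \left(-146 - 241\right) = \left(-97\right) \left(-387\right) = 37539$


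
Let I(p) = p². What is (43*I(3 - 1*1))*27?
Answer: 4644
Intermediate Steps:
(43*I(3 - 1*1))*27 = (43*(3 - 1*1)²)*27 = (43*(3 - 1)²)*27 = (43*2²)*27 = (43*4)*27 = 172*27 = 4644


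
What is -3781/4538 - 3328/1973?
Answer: -22562377/8953474 ≈ -2.5200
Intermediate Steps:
-3781/4538 - 3328/1973 = -22562377/8953474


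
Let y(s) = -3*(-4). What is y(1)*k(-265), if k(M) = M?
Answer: -3180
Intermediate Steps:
y(s) = 12
y(1)*k(-265) = 12*(-265) = -3180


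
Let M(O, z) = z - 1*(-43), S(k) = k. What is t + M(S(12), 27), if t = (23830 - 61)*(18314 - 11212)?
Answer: 168807508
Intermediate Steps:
M(O, z) = 43 + z (M(O, z) = z + 43 = 43 + z)
t = 168807438 (t = 23769*7102 = 168807438)
t + M(S(12), 27) = 168807438 + (43 + 27) = 168807438 + 70 = 168807508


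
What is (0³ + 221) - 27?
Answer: 194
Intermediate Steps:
(0³ + 221) - 27 = (0 + 221) - 27 = 221 - 27 = 194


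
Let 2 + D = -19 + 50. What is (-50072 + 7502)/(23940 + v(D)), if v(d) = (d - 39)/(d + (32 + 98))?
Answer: -676863/380645 ≈ -1.7782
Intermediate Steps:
D = 29 (D = -2 + (-19 + 50) = -2 + 31 = 29)
v(d) = (-39 + d)/(130 + d) (v(d) = (-39 + d)/(d + 130) = (-39 + d)/(130 + d))
(-50072 + 7502)/(23940 + v(D)) = (-50072 + 7502)/(23940 + (-39 + 29)/(130 + 29)) = -42570/(23940 - 10/159) = -42570/3806450/159 = -42570*159/3806450 = -676863/380645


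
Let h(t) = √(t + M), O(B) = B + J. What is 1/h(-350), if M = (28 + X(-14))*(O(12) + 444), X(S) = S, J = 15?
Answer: √1561/3122 ≈ 0.012655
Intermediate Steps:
O(B) = 15 + B (O(B) = B + 15 = 15 + B)
M = 6594 (M = (28 - 14)*((15 + 12) + 444) = 14*(27 + 444) = 14*471 = 6594)
h(t) = √(6594 + t) (h(t) = √(t + 6594) = √(6594 + t))
1/h(-350) = 1/(√(6594 - 350)) = 1/(√6244) = 1/(2*√1561) = √1561/3122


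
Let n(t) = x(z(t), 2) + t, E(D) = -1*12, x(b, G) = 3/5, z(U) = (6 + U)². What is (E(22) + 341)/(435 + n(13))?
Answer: 1645/2243 ≈ 0.73339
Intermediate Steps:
x(b, G) = ⅗ (x(b, G) = 3*(⅕) = ⅗)
E(D) = -12
n(t) = ⅗ + t
(E(22) + 341)/(435 + n(13)) = (-12 + 341)/(435 + (⅗ + 13)) = 329/(435 + 68/5) = 329/(2243/5) = 329*(5/2243) = 1645/2243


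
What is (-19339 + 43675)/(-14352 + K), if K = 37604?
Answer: 6084/5813 ≈ 1.0466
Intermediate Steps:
(-19339 + 43675)/(-14352 + K) = (-19339 + 43675)/(-14352 + 37604) = 24336/23252 = 24336*(1/23252) = 6084/5813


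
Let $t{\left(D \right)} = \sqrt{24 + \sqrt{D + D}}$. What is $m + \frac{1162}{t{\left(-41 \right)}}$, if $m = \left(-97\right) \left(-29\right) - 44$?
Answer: $2769 + \frac{1162}{\sqrt{24 + i \sqrt{82}}} \approx 2994.7 - 41.164 i$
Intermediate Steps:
$m = 2769$ ($m = 2813 - 44 = 2769$)
$t{\left(D \right)} = \sqrt{24 + \sqrt{2} \sqrt{D}}$ ($t{\left(D \right)} = \sqrt{24 + \sqrt{2 D}} = \sqrt{24 + \sqrt{2} \sqrt{D}}$)
$m + \frac{1162}{t{\left(-41 \right)}} = 2769 + \frac{1162}{\sqrt{24 + \sqrt{2} \sqrt{-41}}} = 2769 + \frac{1162}{\sqrt{24 + \sqrt{2} i \sqrt{41}}} = 2769 + \frac{1162}{\sqrt{24 + i \sqrt{82}}}$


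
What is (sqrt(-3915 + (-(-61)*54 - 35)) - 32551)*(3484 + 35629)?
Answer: -1273167263 + 156452*I*sqrt(41) ≈ -1.2732e+9 + 1.0018e+6*I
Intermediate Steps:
(sqrt(-3915 + (-(-61)*54 - 35)) - 32551)*(3484 + 35629) = (sqrt(-3915 + (-61*(-54) - 35)) - 32551)*39113 = (sqrt(-3915 + (3294 - 35)) - 32551)*39113 = (sqrt(-3915 + 3259) - 32551)*39113 = (sqrt(-656) - 32551)*39113 = (4*I*sqrt(41) - 32551)*39113 = (-32551 + 4*I*sqrt(41))*39113 = -1273167263 + 156452*I*sqrt(41)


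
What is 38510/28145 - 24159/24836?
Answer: 55295861/139801844 ≈ 0.39553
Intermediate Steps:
38510/28145 - 24159/24836 = 38510*(1/28145) - 24159*1/24836 = 7702/5629 - 24159/24836 = 55295861/139801844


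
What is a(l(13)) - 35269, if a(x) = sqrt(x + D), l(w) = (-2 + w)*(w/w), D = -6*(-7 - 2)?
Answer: -35269 + sqrt(65) ≈ -35261.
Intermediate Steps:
D = 54 (D = -6*(-9) = 54)
l(w) = -2 + w (l(w) = (-2 + w)*1 = -2 + w)
a(x) = sqrt(54 + x) (a(x) = sqrt(x + 54) = sqrt(54 + x))
a(l(13)) - 35269 = sqrt(54 + (-2 + 13)) - 35269 = sqrt(54 + 11) - 35269 = sqrt(65) - 35269 = -35269 + sqrt(65)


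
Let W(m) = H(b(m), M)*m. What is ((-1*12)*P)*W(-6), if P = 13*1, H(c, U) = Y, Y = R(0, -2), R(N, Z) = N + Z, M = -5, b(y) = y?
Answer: -1872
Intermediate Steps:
Y = -2 (Y = 0 - 2 = -2)
H(c, U) = -2
P = 13
W(m) = -2*m
((-1*12)*P)*W(-6) = (-1*12*13)*(-2*(-6)) = -12*13*12 = -156*12 = -1872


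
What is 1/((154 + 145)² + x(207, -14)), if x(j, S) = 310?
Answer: 1/89711 ≈ 1.1147e-5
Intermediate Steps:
1/((154 + 145)² + x(207, -14)) = 1/((154 + 145)² + 310) = 1/(299² + 310) = 1/(89401 + 310) = 1/89711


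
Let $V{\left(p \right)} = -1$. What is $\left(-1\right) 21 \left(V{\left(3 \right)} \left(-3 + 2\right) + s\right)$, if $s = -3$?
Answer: $42$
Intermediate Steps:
$\left(-1\right) 21 \left(V{\left(3 \right)} \left(-3 + 2\right) + s\right) = \left(-1\right) 21 \left(- (-3 + 2) - 3\right) = - 21 \left(\left(-1\right) \left(-1\right) - 3\right) = - 21 \left(1 - 3\right) = \left(-21\right) \left(-2\right) = 42$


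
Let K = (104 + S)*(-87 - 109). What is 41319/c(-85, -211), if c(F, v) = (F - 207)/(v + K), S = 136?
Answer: 1952364069/292 ≈ 6.6862e+6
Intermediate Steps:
K = -47040 (K = (104 + 136)*(-87 - 109) = 240*(-196) = -47040)
c(F, v) = (-207 + F)/(-47040 + v) (c(F, v) = (F - 207)/(v - 47040) = (-207 + F)/(-47040 + v))
41319/c(-85, -211) = 41319/(((-207 - 85)/(-47040 - 211))) = 41319/((-292/(-47251))) = 41319/((-1/47251*(-292))) = 41319/(292/47251) = 41319*(47251/292) = 1952364069/292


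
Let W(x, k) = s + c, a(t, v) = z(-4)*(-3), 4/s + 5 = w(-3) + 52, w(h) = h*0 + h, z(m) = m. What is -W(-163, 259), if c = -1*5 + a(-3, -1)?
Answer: -78/11 ≈ -7.0909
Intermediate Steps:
w(h) = h (w(h) = 0 + h = h)
s = 1/11 (s = 4/(-5 + (-3 + 52)) = 4/(-5 + 49) = 4/44 = 4*(1/44) = 1/11 ≈ 0.090909)
a(t, v) = 12 (a(t, v) = -4*(-3) = 12)
c = 7 (c = -1*5 + 12 = -5 + 12 = 7)
W(x, k) = 78/11 (W(x, k) = 1/11 + 7 = 78/11)
-W(-163, 259) = -1*78/11 = -78/11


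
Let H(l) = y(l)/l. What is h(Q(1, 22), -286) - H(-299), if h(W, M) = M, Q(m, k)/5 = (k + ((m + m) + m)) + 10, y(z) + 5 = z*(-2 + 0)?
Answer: -84921/299 ≈ -284.02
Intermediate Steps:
y(z) = -5 - 2*z (y(z) = -5 + z*(-2 + 0) = -5 + z*(-2) = -5 - 2*z)
Q(m, k) = 50 + 5*k + 15*m (Q(m, k) = 5*((k + ((m + m) + m)) + 10) = 5*((k + (2*m + m)) + 10) = 5*((k + 3*m) + 10) = 5*(10 + k + 3*m) = 50 + 5*k + 15*m)
H(l) = (-5 - 2*l)/l
h(Q(1, 22), -286) - H(-299) = -286 - (-2 - 5/(-299)) = -286 - (-2 - 5*(-1/299)) = -286 - (-2 + 5/299) = -286 - 1*(-593/299) = -286 + 593/299 = -84921/299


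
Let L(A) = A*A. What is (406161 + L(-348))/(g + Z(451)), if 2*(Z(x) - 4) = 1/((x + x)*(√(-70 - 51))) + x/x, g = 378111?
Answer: 15701525785752600024/11259974155771267265 + 2092609332*I/11259974155771267265 ≈ 1.3945 + 1.8584e-10*I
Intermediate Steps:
L(A) = A²
Z(x) = 9/2 - I/(44*x) (Z(x) = 4 + (1/((x + x)*(√(-70 - 51))) + x/x)/2 = 4 + (1/(((2*x))*(√(-121))) + 1)/2 = 4 + ((1/(2*x))/((11*I)) + 1)/2 = 4 + ((1/(2*x))*(-I/11) + 1)/2 = 4 + (-I/(22*x) + 1)/2 = 4 + (1 - I/(22*x))/2 = 4 + (½ - I/(44*x)) = 9/2 - I/(44*x))
(406161 + L(-348))/(g + Z(451)) = (406161 + (-348)²)/(378111 + (1/44)*(-I + 198*451)/451) = (406161 + 121104)/(378111 + (1/44)*(1/451)*(-I + 89298)) = 527265/(378111 + (1/44)*(1/451)*(89298 - I)) = 527265/(378111 + (9/2 - I/19844)) = 527265/(756231/2 - I/19844) = 527265*(393784336*(756231/2 + I/19844)/56299870778856336325) = 41525739584208*(756231/2 + I/19844)/11259974155771267265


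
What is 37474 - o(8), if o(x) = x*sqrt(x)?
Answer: 37474 - 16*sqrt(2) ≈ 37451.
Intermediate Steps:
o(x) = x**(3/2)
37474 - o(8) = 37474 - 8**(3/2) = 37474 - 16*sqrt(2)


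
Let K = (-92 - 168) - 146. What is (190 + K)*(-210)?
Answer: 45360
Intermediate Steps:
K = -406 (K = -260 - 146 = -406)
(190 + K)*(-210) = (190 - 406)*(-210) = -216*(-210) = 45360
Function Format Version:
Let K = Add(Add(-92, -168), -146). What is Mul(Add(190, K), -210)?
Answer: 45360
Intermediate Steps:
K = -406 (K = Add(-260, -146) = -406)
Mul(Add(190, K), -210) = Mul(Add(190, -406), -210) = Mul(-216, -210) = 45360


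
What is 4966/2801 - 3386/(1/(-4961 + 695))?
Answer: 40459542442/2801 ≈ 1.4445e+7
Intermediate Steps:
4966/2801 - 3386/(1/(-4961 + 695)) = 4966*(1/2801) - 3386/(1/(-4266)) = 4966/2801 - 3386/(-1/4266) = 4966/2801 - 3386*(-4266) = 4966/2801 + 14444676 = 40459542442/2801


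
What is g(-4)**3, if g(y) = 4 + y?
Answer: 0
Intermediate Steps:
g(-4)**3 = (4 - 4)**3 = 0**3 = 0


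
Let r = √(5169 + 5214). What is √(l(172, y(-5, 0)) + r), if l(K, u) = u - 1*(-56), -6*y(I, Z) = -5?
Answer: √(2046 + 36*√10383)/6 ≈ 12.599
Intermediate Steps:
y(I, Z) = ⅚ (y(I, Z) = -⅙*(-5) = ⅚)
l(K, u) = 56 + u (l(K, u) = u + 56 = 56 + u)
r = √10383 ≈ 101.90
√(l(172, y(-5, 0)) + r) = √((56 + ⅚) + √10383) = √(341/6 + √10383)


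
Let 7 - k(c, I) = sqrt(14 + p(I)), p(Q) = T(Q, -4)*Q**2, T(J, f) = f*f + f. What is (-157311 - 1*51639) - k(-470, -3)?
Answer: -208957 + sqrt(122) ≈ -2.0895e+5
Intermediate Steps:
T(J, f) = f + f**2 (T(J, f) = f**2 + f = f + f**2)
p(Q) = 12*Q**2 (p(Q) = (-4*(1 - 4))*Q**2 = (-4*(-3))*Q**2 = 12*Q**2)
k(c, I) = 7 - sqrt(14 + 12*I**2)
(-157311 - 1*51639) - k(-470, -3) = (-157311 - 1*51639) - (7 - sqrt(14 + 12*(-3)**2)) = (-157311 - 51639) - (7 - sqrt(14 + 12*9)) = -208950 - (7 - sqrt(14 + 108)) = -208950 - (7 - sqrt(122)) = -208950 + (-7 + sqrt(122)) = -208957 + sqrt(122)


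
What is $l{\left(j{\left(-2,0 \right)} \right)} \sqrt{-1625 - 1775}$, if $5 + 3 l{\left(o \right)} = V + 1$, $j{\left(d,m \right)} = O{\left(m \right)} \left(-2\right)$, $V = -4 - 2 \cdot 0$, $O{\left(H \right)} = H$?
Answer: $- \frac{80 i \sqrt{34}}{3} \approx - 155.49 i$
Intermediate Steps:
$V = -4$ ($V = -4 - 0 = -4 + 0 = -4$)
$j{\left(d,m \right)} = - 2 m$ ($j{\left(d,m \right)} = m \left(-2\right) = - 2 m$)
$l{\left(o \right)} = - \frac{8}{3}$ ($l{\left(o \right)} = - \frac{5}{3} + \frac{-4 + 1}{3} = - \frac{5}{3} + \frac{1}{3} \left(-3\right) = - \frac{5}{3} - 1 = - \frac{8}{3}$)
$l{\left(j{\left(-2,0 \right)} \right)} \sqrt{-1625 - 1775} = - \frac{8 \sqrt{-1625 - 1775}}{3} = - \frac{8 \sqrt{-3400}}{3} = - \frac{8 \cdot 10 i \sqrt{34}}{3} = - \frac{80 i \sqrt{34}}{3}$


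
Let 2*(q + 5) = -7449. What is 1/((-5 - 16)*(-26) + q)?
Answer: -2/6367 ≈ -0.00031412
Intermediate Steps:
q = -7459/2 (q = -5 + (½)*(-7449) = -5 - 7449/2 = -7459/2 ≈ -3729.5)
1/((-5 - 16)*(-26) + q) = 1/((-5 - 16)*(-26) - 7459/2) = 1/(-21*(-26) - 7459/2) = 1/(546 - 7459/2) = 1/(-6367/2) = -2/6367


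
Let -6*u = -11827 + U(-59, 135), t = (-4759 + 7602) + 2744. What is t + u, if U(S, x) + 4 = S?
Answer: 22706/3 ≈ 7568.7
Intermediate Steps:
U(S, x) = -4 + S
t = 5587 (t = 2843 + 2744 = 5587)
u = 5945/3 (u = -(-11827 + (-4 - 59))/6 = -(-11827 - 63)/6 = -⅙*(-11890) = 5945/3 ≈ 1981.7)
t + u = 5587 + 5945/3 = 22706/3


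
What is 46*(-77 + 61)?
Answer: -736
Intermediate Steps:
46*(-77 + 61) = 46*(-16) = -736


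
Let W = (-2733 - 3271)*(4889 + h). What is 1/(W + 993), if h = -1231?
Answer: -1/21961639 ≈ -4.5534e-8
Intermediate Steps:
W = -21962632 (W = (-2733 - 3271)*(4889 - 1231) = -6004*3658 = -21962632)
1/(W + 993) = 1/(-21962632 + 993) = 1/(-21961639) = -1/21961639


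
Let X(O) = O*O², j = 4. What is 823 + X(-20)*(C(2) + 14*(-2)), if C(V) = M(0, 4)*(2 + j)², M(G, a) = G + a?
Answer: -927177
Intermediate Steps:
X(O) = O³
C(V) = 144 (C(V) = (0 + 4)*(2 + 4)² = 4*6² = 4*36 = 144)
823 + X(-20)*(C(2) + 14*(-2)) = 823 + (-20)³*(144 + 14*(-2)) = 823 - 8000*(144 - 28) = 823 - 8000*116 = 823 - 928000 = -927177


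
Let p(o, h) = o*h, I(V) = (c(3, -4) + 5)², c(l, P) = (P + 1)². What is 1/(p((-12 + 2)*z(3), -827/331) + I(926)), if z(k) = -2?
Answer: 331/48336 ≈ 0.0068479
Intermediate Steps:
c(l, P) = (1 + P)²
I(V) = 196 (I(V) = ((1 - 4)² + 5)² = ((-3)² + 5)² = (9 + 5)² = 14² = 196)
p(o, h) = h*o
1/(p((-12 + 2)*z(3), -827/331) + I(926)) = 1/((-827/331)*((-12 + 2)*(-2)) + 196) = 1/((-827*1/331)*(-10*(-2)) + 196) = 1/(-827/331*20 + 196) = 1/(-16540/331 + 196) = 1/(48336/331) = 331/48336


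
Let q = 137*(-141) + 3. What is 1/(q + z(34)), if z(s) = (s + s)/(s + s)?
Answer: -1/19313 ≈ -5.1779e-5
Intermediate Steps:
q = -19314 (q = -19317 + 3 = -19314)
z(s) = 1 (z(s) = (2*s)/((2*s)) = (2*s)*(1/(2*s)) = 1)
1/(q + z(34)) = 1/(-19314 + 1) = 1/(-19313) = -1/19313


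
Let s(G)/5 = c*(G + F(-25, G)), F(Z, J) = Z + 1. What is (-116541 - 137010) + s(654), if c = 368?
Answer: 905649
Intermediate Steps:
F(Z, J) = 1 + Z
s(G) = -44160 + 1840*G (s(G) = 5*(368*(G + (1 - 25))) = 5*(368*(G - 24)) = 5*(368*(-24 + G)) = 5*(-8832 + 368*G) = -44160 + 1840*G)
(-116541 - 137010) + s(654) = (-116541 - 137010) + (-44160 + 1840*654) = -253551 + (-44160 + 1203360) = -253551 + 1159200 = 905649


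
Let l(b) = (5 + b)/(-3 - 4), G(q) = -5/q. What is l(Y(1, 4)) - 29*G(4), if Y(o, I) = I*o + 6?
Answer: 955/28 ≈ 34.107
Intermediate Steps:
Y(o, I) = 6 + I*o
l(b) = -5/7 - b/7 (l(b) = (5 + b)/(-7) = (5 + b)*(-1/7) = -5/7 - b/7)
l(Y(1, 4)) - 29*G(4) = (-5/7 - (6 + 4*1)/7) - (-145)/4 = (-5/7 - (6 + 4)/7) - (-145)/4 = (-5/7 - 1/7*10) - 29*(-5/4) = (-5/7 - 10/7) + 145/4 = -15/7 + 145/4 = 955/28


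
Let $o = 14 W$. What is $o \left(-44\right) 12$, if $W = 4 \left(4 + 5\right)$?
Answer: $-266112$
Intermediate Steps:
$W = 36$ ($W = 4 \cdot 9 = 36$)
$o = 504$ ($o = 14 \cdot 36 = 504$)
$o \left(-44\right) 12 = 504 \left(-44\right) 12 = \left(-22176\right) 12 = -266112$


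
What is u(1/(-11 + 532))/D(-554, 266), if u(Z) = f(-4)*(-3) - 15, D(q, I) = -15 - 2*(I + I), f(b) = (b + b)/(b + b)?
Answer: 18/1079 ≈ 0.016682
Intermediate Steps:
f(b) = 1 (f(b) = (2*b)/((2*b)) = (2*b)*(1/(2*b)) = 1)
D(q, I) = -15 - 4*I
u(Z) = -18 (u(Z) = 1*(-3) - 15 = -3 - 15 = -18)
u(1/(-11 + 532))/D(-554, 266) = -18/(-15 - 4*266) = -18/(-15 - 1064) = -18/(-1079) = -18*(-1/1079) = 18/1079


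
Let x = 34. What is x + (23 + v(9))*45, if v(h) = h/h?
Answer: 1114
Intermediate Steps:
v(h) = 1
x + (23 + v(9))*45 = 34 + (23 + 1)*45 = 34 + 24*45 = 34 + 1080 = 1114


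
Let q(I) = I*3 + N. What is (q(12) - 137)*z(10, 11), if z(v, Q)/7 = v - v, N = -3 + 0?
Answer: 0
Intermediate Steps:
N = -3
z(v, Q) = 0 (z(v, Q) = 7*(v - v) = 7*0 = 0)
q(I) = -3 + 3*I (q(I) = I*3 - 3 = 3*I - 3 = -3 + 3*I)
(q(12) - 137)*z(10, 11) = ((-3 + 3*12) - 137)*0 = ((-3 + 36) - 137)*0 = (33 - 137)*0 = -104*0 = 0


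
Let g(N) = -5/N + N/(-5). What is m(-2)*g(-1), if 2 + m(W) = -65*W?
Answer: 3328/5 ≈ 665.60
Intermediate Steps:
m(W) = -2 - 65*W
g(N) = -5/N - N/5 (g(N) = -5/N + N*(-1/5) = -5/N - N/5)
m(-2)*g(-1) = (-2 - 65*(-2))*(-5/(-1) - 1/5*(-1)) = (-2 + 130)*(-5*(-1) + 1/5) = 128*(5 + 1/5) = 128*(26/5) = 3328/5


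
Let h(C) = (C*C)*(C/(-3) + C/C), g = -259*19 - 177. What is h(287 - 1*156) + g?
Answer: -2211902/3 ≈ -7.3730e+5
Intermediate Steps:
g = -5098 (g = -4921 - 177 = -5098)
h(C) = C²*(1 - C/3) (h(C) = C²*(C*(-⅓) + 1) = C²*(-C/3 + 1) = C²*(1 - C/3))
h(287 - 1*156) + g = (287 - 1*156)²*(3 - (287 - 1*156))/3 - 5098 = (287 - 156)²*(3 - (287 - 156))/3 - 5098 = (⅓)*131²*(3 - 1*131) - 5098 = (⅓)*17161*(3 - 131) - 5098 = (⅓)*17161*(-128) - 5098 = -2196608/3 - 5098 = -2211902/3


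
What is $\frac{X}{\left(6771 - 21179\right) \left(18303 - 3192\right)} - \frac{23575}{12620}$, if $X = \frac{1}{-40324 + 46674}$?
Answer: $- \frac{1629642478136131}{872368529122800} \approx -1.8681$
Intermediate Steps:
$X = \frac{1}{6350} \approx 0.00015748$
$\frac{X}{\left(6771 - 21179\right) \left(18303 - 3192\right)} - \frac{23575}{12620} = \frac{1}{6350 \left(6771 - 21179\right) \left(18303 - 3192\right)} - \frac{23575}{12620} = \frac{1}{6350 \left(\left(-14408\right) 15111\right)} - \frac{4715}{2524} = \frac{1}{6350 \left(-217719288\right)} - \frac{4715}{2524} = \frac{1}{6350} \left(- \frac{1}{217719288}\right) - \frac{4715}{2524} = - \frac{1}{1382517478800} - \frac{4715}{2524} = - \frac{1629642478136131}{872368529122800}$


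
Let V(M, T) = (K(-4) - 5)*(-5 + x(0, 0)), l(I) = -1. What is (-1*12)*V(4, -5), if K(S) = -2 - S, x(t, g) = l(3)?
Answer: -216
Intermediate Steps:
x(t, g) = -1
V(M, T) = 18 (V(M, T) = ((-2 - 1*(-4)) - 5)*(-5 - 1) = ((-2 + 4) - 5)*(-6) = (2 - 5)*(-6) = -3*(-6) = 18)
(-1*12)*V(4, -5) = -1*12*18 = -12*18 = -216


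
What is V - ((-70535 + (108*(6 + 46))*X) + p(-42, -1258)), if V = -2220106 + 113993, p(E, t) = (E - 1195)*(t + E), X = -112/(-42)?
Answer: -3658654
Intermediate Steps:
X = 8/3 (X = -112*(-1/42) = 8/3 ≈ 2.6667)
p(E, t) = (-1195 + E)*(E + t)
V = -2106113
V - ((-70535 + (108*(6 + 46))*X) + p(-42, -1258)) = -2106113 - ((-70535 + (108*(6 + 46))*(8/3)) + ((-42)**2 - 1195*(-42) - 1195*(-1258) - 42*(-1258))) = -2106113 - ((-70535 + (108*52)*(8/3)) + (1764 + 50190 + 1503310 + 52836)) = -2106113 - ((-70535 + 5616*(8/3)) + 1608100) = -2106113 - ((-70535 + 14976) + 1608100) = -2106113 - (-55559 + 1608100) = -2106113 - 1*1552541 = -2106113 - 1552541 = -3658654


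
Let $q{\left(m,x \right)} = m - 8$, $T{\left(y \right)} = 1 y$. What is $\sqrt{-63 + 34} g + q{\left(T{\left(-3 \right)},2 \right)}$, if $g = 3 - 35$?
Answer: $-11 - 32 i \sqrt{29} \approx -11.0 - 172.33 i$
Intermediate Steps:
$g = -32$ ($g = 3 - 35 = -32$)
$T{\left(y \right)} = y$
$q{\left(m,x \right)} = -8 + m$
$\sqrt{-63 + 34} g + q{\left(T{\left(-3 \right)},2 \right)} = \sqrt{-63 + 34} \left(-32\right) - 11 = \sqrt{-29} \left(-32\right) - 11 = i \sqrt{29} \left(-32\right) - 11 = - 32 i \sqrt{29} - 11 = -11 - 32 i \sqrt{29}$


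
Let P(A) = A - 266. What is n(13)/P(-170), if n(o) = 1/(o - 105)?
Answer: 1/40112 ≈ 2.4930e-5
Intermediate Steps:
P(A) = -266 + A
n(o) = 1/(-105 + o)
n(13)/P(-170) = 1/((-105 + 13)*(-266 - 170)) = 1/(-92*(-436)) = -1/92*(-1/436) = 1/40112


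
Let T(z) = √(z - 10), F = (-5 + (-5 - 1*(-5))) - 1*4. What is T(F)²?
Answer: -19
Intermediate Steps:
F = -9 (F = (-5 + (-5 + 5)) - 4 = (-5 + 0) - 4 = -5 - 4 = -9)
T(z) = √(-10 + z)
T(F)² = (√(-10 - 9))² = (√(-19))² = (I*√19)² = -19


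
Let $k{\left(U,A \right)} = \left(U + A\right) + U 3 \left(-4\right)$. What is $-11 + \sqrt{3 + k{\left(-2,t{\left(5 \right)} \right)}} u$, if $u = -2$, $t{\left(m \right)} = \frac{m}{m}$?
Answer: $-11 - 2 \sqrt{26} \approx -21.198$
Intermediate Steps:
$t{\left(m \right)} = 1$
$k{\left(U,A \right)} = A - 11 U$ ($k{\left(U,A \right)} = \left(A + U\right) + 3 U \left(-4\right) = \left(A + U\right) - 12 U = A - 11 U$)
$-11 + \sqrt{3 + k{\left(-2,t{\left(5 \right)} \right)}} u = -11 + \sqrt{3 + \left(1 - -22\right)} \left(-2\right) = -11 + \sqrt{3 + \left(1 + 22\right)} \left(-2\right) = -11 + \sqrt{3 + 23} \left(-2\right) = -11 + \sqrt{26} \left(-2\right) = -11 - 2 \sqrt{26}$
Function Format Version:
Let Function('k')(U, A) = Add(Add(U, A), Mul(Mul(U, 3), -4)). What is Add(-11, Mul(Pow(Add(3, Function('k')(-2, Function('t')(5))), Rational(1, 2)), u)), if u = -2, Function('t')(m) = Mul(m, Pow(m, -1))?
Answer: Add(-11, Mul(-2, Pow(26, Rational(1, 2)))) ≈ -21.198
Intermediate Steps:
Function('t')(m) = 1
Function('k')(U, A) = Add(A, Mul(-11, U)) (Function('k')(U, A) = Add(Add(A, U), Mul(Mul(3, U), -4)) = Add(Add(A, U), Mul(-12, U)) = Add(A, Mul(-11, U)))
Add(-11, Mul(Pow(Add(3, Function('k')(-2, Function('t')(5))), Rational(1, 2)), u)) = Add(-11, Mul(Pow(Add(3, Add(1, Mul(-11, -2))), Rational(1, 2)), -2)) = Add(-11, Mul(Pow(Add(3, Add(1, 22)), Rational(1, 2)), -2)) = Add(-11, Mul(Pow(Add(3, 23), Rational(1, 2)), -2)) = Add(-11, Mul(Pow(26, Rational(1, 2)), -2)) = Add(-11, Mul(-2, Pow(26, Rational(1, 2))))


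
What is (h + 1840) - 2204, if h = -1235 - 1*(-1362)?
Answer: -237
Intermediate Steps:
h = 127 (h = -1235 + 1362 = 127)
(h + 1840) - 2204 = (127 + 1840) - 2204 = 1967 - 2204 = -237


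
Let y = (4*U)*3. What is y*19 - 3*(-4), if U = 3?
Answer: 696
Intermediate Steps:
y = 36 (y = (4*3)*3 = 12*3 = 36)
y*19 - 3*(-4) = 36*19 - 3*(-4) = 684 + 12 = 696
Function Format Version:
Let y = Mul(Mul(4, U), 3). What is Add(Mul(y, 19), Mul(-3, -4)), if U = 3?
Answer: 696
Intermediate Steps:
y = 36 (y = Mul(Mul(4, 3), 3) = Mul(12, 3) = 36)
Add(Mul(y, 19), Mul(-3, -4)) = Add(Mul(36, 19), Mul(-3, -4)) = Add(684, 12) = 696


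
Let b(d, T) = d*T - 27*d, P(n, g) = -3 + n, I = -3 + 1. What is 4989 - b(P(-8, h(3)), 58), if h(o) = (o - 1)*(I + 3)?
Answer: 5330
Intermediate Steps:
I = -2
h(o) = -1 + o (h(o) = (o - 1)*(-2 + 3) = (-1 + o)*1 = -1 + o)
b(d, T) = -27*d + T*d (b(d, T) = T*d - 27*d = -27*d + T*d)
4989 - b(P(-8, h(3)), 58) = 4989 - (-3 - 8)*(-27 + 58) = 4989 - (-11)*31 = 4989 - 1*(-341) = 4989 + 341 = 5330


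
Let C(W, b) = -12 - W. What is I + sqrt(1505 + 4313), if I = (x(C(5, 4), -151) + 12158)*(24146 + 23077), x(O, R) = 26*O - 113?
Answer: 547928469 + sqrt(5818) ≈ 5.4793e+8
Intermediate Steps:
x(O, R) = -113 + 26*O
I = 547928469 (I = ((-113 + 26*(-12 - 1*5)) + 12158)*(24146 + 23077) = ((-113 + 26*(-12 - 5)) + 12158)*47223 = ((-113 + 26*(-17)) + 12158)*47223 = ((-113 - 442) + 12158)*47223 = (-555 + 12158)*47223 = 11603*47223 = 547928469)
I + sqrt(1505 + 4313) = 547928469 + sqrt(1505 + 4313) = 547928469 + sqrt(5818)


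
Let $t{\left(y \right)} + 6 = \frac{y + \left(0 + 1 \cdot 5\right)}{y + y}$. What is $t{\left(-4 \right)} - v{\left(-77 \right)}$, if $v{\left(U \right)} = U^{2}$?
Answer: $- \frac{47481}{8} \approx -5935.1$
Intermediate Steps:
$t{\left(y \right)} = -6 + \frac{5 + y}{2 y}$ ($t{\left(y \right)} = -6 + \frac{y + \left(0 + 1 \cdot 5\right)}{y + y} = -6 + \frac{y + \left(0 + 5\right)}{2 y} = -6 + \left(y + 5\right) \frac{1}{2 y} = -6 + \left(5 + y\right) \frac{1}{2 y} = -6 + \frac{5 + y}{2 y}$)
$t{\left(-4 \right)} - v{\left(-77 \right)} = \frac{5 - -44}{2 \left(-4\right)} - \left(-77\right)^{2} = \frac{1}{2} \left(- \frac{1}{4}\right) \left(5 + 44\right) - 5929 = \frac{1}{2} \left(- \frac{1}{4}\right) 49 - 5929 = - \frac{49}{8} - 5929 = - \frac{47481}{8}$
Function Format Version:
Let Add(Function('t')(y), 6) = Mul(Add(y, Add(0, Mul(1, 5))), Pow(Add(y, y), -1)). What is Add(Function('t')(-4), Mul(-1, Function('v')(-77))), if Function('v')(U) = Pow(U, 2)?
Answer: Rational(-47481, 8) ≈ -5935.1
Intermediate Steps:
Function('t')(y) = Add(-6, Mul(Rational(1, 2), Pow(y, -1), Add(5, y))) (Function('t')(y) = Add(-6, Mul(Add(y, Add(0, Mul(1, 5))), Pow(Add(y, y), -1))) = Add(-6, Mul(Add(y, Add(0, 5)), Pow(Mul(2, y), -1))) = Add(-6, Mul(Add(y, 5), Mul(Rational(1, 2), Pow(y, -1)))) = Add(-6, Mul(Add(5, y), Mul(Rational(1, 2), Pow(y, -1)))) = Add(-6, Mul(Rational(1, 2), Pow(y, -1), Add(5, y))))
Add(Function('t')(-4), Mul(-1, Function('v')(-77))) = Add(Mul(Rational(1, 2), Pow(-4, -1), Add(5, Mul(-11, -4))), Mul(-1, Pow(-77, 2))) = Add(Mul(Rational(1, 2), Rational(-1, 4), Add(5, 44)), Mul(-1, 5929)) = Add(Mul(Rational(1, 2), Rational(-1, 4), 49), -5929) = Add(Rational(-49, 8), -5929) = Rational(-47481, 8)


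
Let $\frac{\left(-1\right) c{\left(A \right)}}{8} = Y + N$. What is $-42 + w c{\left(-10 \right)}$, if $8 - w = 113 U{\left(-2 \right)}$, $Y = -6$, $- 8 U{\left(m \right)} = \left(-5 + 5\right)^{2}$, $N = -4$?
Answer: $598$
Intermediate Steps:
$U{\left(m \right)} = 0$ ($U{\left(m \right)} = - \frac{\left(-5 + 5\right)^{2}}{8} = - \frac{0^{2}}{8} = \left(- \frac{1}{8}\right) 0 = 0$)
$w = 8$ ($w = 8 - 113 \cdot 0 = 8 - 0 = 8 + 0 = 8$)
$c{\left(A \right)} = 80$ ($c{\left(A \right)} = - 8 \left(-6 - 4\right) = \left(-8\right) \left(-10\right) = 80$)
$-42 + w c{\left(-10 \right)} = -42 + 8 \cdot 80 = -42 + 640 = 598$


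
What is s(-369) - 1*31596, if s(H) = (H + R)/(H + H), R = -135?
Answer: -1295408/41 ≈ -31595.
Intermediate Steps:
s(H) = (-135 + H)/(2*H) (s(H) = (H - 135)/(H + H) = (-135 + H)/((2*H)) = (-135 + H)*(1/(2*H)) = (-135 + H)/(2*H))
s(-369) - 1*31596 = (½)*(-135 - 369)/(-369) - 1*31596 = (½)*(-1/369)*(-504) - 31596 = 28/41 - 31596 = -1295408/41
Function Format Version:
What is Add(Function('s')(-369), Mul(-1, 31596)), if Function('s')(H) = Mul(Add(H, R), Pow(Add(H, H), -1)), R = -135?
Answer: Rational(-1295408, 41) ≈ -31595.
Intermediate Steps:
Function('s')(H) = Mul(Rational(1, 2), Pow(H, -1), Add(-135, H)) (Function('s')(H) = Mul(Add(H, -135), Pow(Add(H, H), -1)) = Mul(Add(-135, H), Pow(Mul(2, H), -1)) = Mul(Add(-135, H), Mul(Rational(1, 2), Pow(H, -1))) = Mul(Rational(1, 2), Pow(H, -1), Add(-135, H)))
Add(Function('s')(-369), Mul(-1, 31596)) = Add(Mul(Rational(1, 2), Pow(-369, -1), Add(-135, -369)), Mul(-1, 31596)) = Add(Mul(Rational(1, 2), Rational(-1, 369), -504), -31596) = Add(Rational(28, 41), -31596) = Rational(-1295408, 41)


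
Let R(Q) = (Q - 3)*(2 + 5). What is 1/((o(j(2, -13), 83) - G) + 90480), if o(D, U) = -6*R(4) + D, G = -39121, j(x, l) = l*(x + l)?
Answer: 1/129702 ≈ 7.7100e-6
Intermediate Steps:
R(Q) = -21 + 7*Q (R(Q) = (-3 + Q)*7 = -21 + 7*Q)
j(x, l) = l*(l + x)
o(D, U) = -42 + D (o(D, U) = -6*(-21 + 7*4) + D = -6*(-21 + 28) + D = -6*7 + D = -42 + D)
1/((o(j(2, -13), 83) - G) + 90480) = 1/(((-42 - 13*(-13 + 2)) - 1*(-39121)) + 90480) = 1/(((-42 - 13*(-11)) + 39121) + 90480) = 1/(((-42 + 143) + 39121) + 90480) = 1/((101 + 39121) + 90480) = 1/(39222 + 90480) = 1/129702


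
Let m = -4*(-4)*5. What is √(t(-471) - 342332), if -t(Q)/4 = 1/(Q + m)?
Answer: 4*I*√3271003558/391 ≈ 585.09*I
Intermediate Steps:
m = 80 (m = 16*5 = 80)
t(Q) = -4/(80 + Q) (t(Q) = -4/(Q + 80) = -4/(80 + Q))
√(t(-471) - 342332) = √(-4/(80 - 471) - 342332) = √(-4/(-391) - 342332) = √(-4*(-1/391) - 342332) = √(4/391 - 342332) = √(-133851808/391) = 4*I*√3271003558/391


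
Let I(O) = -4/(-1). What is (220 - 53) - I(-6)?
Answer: 163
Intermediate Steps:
I(O) = 4 (I(O) = -4*(-1) = 4)
(220 - 53) - I(-6) = (220 - 53) - 1*4 = 167 - 4 = 163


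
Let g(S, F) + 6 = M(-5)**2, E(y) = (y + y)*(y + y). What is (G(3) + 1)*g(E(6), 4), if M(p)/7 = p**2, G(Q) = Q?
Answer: 122476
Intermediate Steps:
M(p) = 7*p**2
E(y) = 4*y**2 (E(y) = (2*y)*(2*y) = 4*y**2)
g(S, F) = 30619 (g(S, F) = -6 + (7*(-5)**2)**2 = -6 + (7*25)**2 = -6 + 175**2 = -6 + 30625 = 30619)
(G(3) + 1)*g(E(6), 4) = (3 + 1)*30619 = 4*30619 = 122476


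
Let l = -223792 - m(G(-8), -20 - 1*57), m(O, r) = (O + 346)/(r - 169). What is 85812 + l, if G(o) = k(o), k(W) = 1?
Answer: -33942733/246 ≈ -1.3798e+5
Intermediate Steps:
G(o) = 1
m(O, r) = (346 + O)/(-169 + r)
l = -55052485/246 (l = -223792 - (346 + 1)/(-169 + (-20 - 1*57)) = -223792 - 347/(-169 + (-20 - 57)) = -223792 - 347/(-169 - 77) = -223792 - 347/(-246) = -223792 - (-1)*347/246 = -223792 - 1*(-347/246) = -223792 + 347/246 = -55052485/246 ≈ -2.2379e+5)
85812 + l = 85812 - 55052485/246 = -33942733/246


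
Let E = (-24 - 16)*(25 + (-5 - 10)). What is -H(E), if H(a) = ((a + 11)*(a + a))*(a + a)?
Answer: 248960000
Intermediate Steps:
E = -400 (E = -40*(25 - 15) = -40*10 = -400)
H(a) = 4*a²*(11 + a) (H(a) = ((11 + a)*(2*a))*(2*a) = (2*a*(11 + a))*(2*a) = 4*a²*(11 + a))
-H(E) = -4*(-400)²*(11 - 400) = -4*160000*(-389) = -1*(-248960000) = 248960000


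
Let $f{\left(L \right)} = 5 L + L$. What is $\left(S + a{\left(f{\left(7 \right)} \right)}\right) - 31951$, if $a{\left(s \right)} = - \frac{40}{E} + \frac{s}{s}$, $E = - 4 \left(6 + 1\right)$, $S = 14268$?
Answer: $- \frac{123764}{7} \approx -17681.0$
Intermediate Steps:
$E = -28$ ($E = \left(-4\right) 7 = -28$)
$f{\left(L \right)} = 6 L$
$a{\left(s \right)} = \frac{17}{7}$ ($a{\left(s \right)} = - \frac{40}{-28} + \frac{s}{s} = \left(-40\right) \left(- \frac{1}{28}\right) + 1 = \frac{10}{7} + 1 = \frac{17}{7}$)
$\left(S + a{\left(f{\left(7 \right)} \right)}\right) - 31951 = \left(14268 + \frac{17}{7}\right) - 31951 = \frac{99893}{7} - 31951 = - \frac{123764}{7}$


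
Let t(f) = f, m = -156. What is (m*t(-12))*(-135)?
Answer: -252720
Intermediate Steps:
(m*t(-12))*(-135) = -156*(-12)*(-135) = 1872*(-135) = -252720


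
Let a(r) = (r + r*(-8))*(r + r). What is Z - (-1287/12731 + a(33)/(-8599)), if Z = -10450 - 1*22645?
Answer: -3623220724468/109473869 ≈ -33097.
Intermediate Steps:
a(r) = -14*r² (a(r) = (r - 8*r)*(2*r) = (-7*r)*(2*r) = -14*r²)
Z = -33095 (Z = -10450 - 22645 = -33095)
Z - (-1287/12731 + a(33)/(-8599)) = -33095 - (-1287/12731 - 14*33²/(-8599)) = -33095 - (-1287*1/12731 - 14*1089*(-1/8599)) = -33095 - (-1287/12731 - 15246*(-1/8599)) = -33095 - (-1287/12731 + 15246/8599) = -33095 - 1*183029913/109473869 = -33095 - 183029913/109473869 = -3623220724468/109473869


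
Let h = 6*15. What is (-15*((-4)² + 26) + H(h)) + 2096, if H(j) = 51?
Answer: 1517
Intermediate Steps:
h = 90
(-15*((-4)² + 26) + H(h)) + 2096 = (-15*((-4)² + 26) + 51) + 2096 = (-15*(16 + 26) + 51) + 2096 = (-15*42 + 51) + 2096 = (-630 + 51) + 2096 = -579 + 2096 = 1517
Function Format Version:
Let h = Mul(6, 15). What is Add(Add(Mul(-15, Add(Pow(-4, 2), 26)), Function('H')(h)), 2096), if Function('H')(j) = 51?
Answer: 1517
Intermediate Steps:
h = 90
Add(Add(Mul(-15, Add(Pow(-4, 2), 26)), Function('H')(h)), 2096) = Add(Add(Mul(-15, Add(Pow(-4, 2), 26)), 51), 2096) = Add(Add(Mul(-15, Add(16, 26)), 51), 2096) = Add(Add(Mul(-15, 42), 51), 2096) = Add(Add(-630, 51), 2096) = Add(-579, 2096) = 1517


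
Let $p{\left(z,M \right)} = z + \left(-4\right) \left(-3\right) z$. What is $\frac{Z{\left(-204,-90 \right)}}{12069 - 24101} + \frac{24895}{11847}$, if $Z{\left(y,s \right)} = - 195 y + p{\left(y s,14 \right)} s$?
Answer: $\frac{63579009845}{35635776} \approx 1784.1$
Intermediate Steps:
$p{\left(z,M \right)} = 13 z$ ($p{\left(z,M \right)} = z + 12 z = 13 z$)
$Z{\left(y,s \right)} = - 195 y + 13 y s^{2}$ ($Z{\left(y,s \right)} = - 195 y + 13 y s s = - 195 y + 13 s y s = - 195 y + 13 y s^{2}$)
$\frac{Z{\left(-204,-90 \right)}}{12069 - 24101} + \frac{24895}{11847} = \frac{13 \left(-204\right) \left(-15 + \left(-90\right)^{2}\right)}{12069 - 24101} + \frac{24895}{11847} = \frac{13 \left(-204\right) \left(-15 + 8100\right)}{12069 - 24101} + 24895 \cdot \frac{1}{11847} = \frac{13 \left(-204\right) 8085}{-12032} + \frac{24895}{11847} = \left(-21441420\right) \left(- \frac{1}{12032}\right) + \frac{24895}{11847} = \frac{5360355}{3008} + \frac{24895}{11847} = \frac{63579009845}{35635776}$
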